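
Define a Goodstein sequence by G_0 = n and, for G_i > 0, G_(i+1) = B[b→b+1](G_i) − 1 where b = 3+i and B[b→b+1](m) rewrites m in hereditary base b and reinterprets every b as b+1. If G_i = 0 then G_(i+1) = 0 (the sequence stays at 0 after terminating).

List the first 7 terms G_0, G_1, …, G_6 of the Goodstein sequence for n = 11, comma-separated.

[0] 11 ≡ 3^2 + 2 (base 3). Lift 4: 18. −1: 17.
[1] 17 ≡ 4^2 + 1 (base 4). Lift 5: 26. −1: 25.
[2] 25 ≡ 5^2 (base 5). Lift 6: 36. −1: 35.
[3] 35 ≡ 5·6 + 5 (base 6). Lift 7: 40. −1: 39.
[4] 39 ≡ 5·7 + 4 (base 7). Lift 8: 44. −1: 43.
[5] 43 ≡ 5·8 + 3 (base 8). Lift 9: 48. −1: 47.

11, 17, 25, 35, 39, 43, 47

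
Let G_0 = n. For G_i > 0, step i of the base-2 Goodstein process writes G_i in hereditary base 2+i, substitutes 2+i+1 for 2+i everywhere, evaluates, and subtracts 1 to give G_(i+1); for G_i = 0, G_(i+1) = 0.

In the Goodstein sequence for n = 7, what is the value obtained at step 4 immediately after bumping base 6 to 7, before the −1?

823544

(0) 7|_2 = 2^2 + 2 + 1 ↦ 3^3 + 3 + 1|_3 = 31 ⇒ 30
(1) 30|_3 = 3^3 + 3 ↦ 4^4 + 4|_4 = 260 ⇒ 259
(2) 259|_4 = 4^4 + 3 ↦ 5^5 + 3|_5 = 3128 ⇒ 3127
(3) 3127|_5 = 5^5 + 2 ↦ 6^6 + 2|_6 = 46658 ⇒ 46657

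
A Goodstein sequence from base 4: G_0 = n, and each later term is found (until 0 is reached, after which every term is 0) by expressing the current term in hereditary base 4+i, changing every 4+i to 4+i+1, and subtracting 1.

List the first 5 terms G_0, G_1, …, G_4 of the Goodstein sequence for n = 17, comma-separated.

(0) 17|_4 = 4^2 + 1 ↦ 5^2 + 1|_5 = 26 ⇒ 25
(1) 25|_5 = 5^2 ↦ 6^2|_6 = 36 ⇒ 35
(2) 35|_6 = 5·6 + 5 ↦ 5·7 + 5|_7 = 40 ⇒ 39
(3) 39|_7 = 5·7 + 4 ↦ 5·8 + 4|_8 = 44 ⇒ 43

17, 25, 35, 39, 43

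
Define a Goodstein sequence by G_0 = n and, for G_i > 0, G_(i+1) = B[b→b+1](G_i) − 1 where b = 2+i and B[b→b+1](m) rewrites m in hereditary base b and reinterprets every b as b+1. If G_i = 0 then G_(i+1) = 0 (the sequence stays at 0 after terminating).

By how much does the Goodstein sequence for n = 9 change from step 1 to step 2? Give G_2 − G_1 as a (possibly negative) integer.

(0) 9|_2 = 2^(2 + 1) + 1 ↦ 3^(3 + 1) + 1|_3 = 82 ⇒ 81
(1) 81|_3 = 3^(3 + 1) ↦ 4^(4 + 1)|_4 = 1024 ⇒ 1023

942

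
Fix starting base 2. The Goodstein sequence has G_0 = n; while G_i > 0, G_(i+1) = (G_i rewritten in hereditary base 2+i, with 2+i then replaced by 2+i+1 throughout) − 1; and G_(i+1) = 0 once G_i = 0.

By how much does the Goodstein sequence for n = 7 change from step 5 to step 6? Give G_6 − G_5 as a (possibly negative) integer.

15953672

7 —HB2→ 2^2 + 2 + 1 —bump→ 3^3 + 3 + 1 = 31 —(−1)→ 30
30 —HB3→ 3^3 + 3 —bump→ 4^4 + 4 = 260 —(−1)→ 259
259 —HB4→ 4^4 + 3 —bump→ 5^5 + 3 = 3128 —(−1)→ 3127
3127 —HB5→ 5^5 + 2 —bump→ 6^6 + 2 = 46658 —(−1)→ 46657
46657 —HB6→ 6^6 + 1 —bump→ 7^7 + 1 = 823544 —(−1)→ 823543
823543 —HB7→ 7^7 —bump→ 8^8 = 16777216 —(−1)→ 16777215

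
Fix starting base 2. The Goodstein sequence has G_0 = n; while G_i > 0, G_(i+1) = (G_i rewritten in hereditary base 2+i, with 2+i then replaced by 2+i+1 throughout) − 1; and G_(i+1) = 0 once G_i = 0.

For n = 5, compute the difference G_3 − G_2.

(0) 5|_2 = 2^2 + 1 ↦ 3^3 + 1|_3 = 28 ⇒ 27
(1) 27|_3 = 3^3 ↦ 4^4|_4 = 256 ⇒ 255
(2) 255|_4 = 3·4^3 + 3·4^2 + 3·4 + 3 ↦ 3·5^3 + 3·5^2 + 3·5 + 3|_5 = 468 ⇒ 467

212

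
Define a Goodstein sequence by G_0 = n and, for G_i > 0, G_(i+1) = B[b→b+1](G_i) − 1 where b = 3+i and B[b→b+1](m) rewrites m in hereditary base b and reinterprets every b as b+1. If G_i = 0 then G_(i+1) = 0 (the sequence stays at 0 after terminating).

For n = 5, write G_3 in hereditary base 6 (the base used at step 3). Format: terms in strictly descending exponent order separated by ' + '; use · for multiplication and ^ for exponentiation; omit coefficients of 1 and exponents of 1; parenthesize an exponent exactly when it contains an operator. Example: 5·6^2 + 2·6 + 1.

5

(0) 5|_3 = 3 + 2 ↦ 4 + 2|_4 = 6 ⇒ 5
(1) 5|_4 = 4 + 1 ↦ 5 + 1|_5 = 6 ⇒ 5
(2) 5|_5 = 5 ↦ 6|_6 = 6 ⇒ 5
(3) 5|_6 = 5 ↦ 5|_7 = 5 ⇒ 4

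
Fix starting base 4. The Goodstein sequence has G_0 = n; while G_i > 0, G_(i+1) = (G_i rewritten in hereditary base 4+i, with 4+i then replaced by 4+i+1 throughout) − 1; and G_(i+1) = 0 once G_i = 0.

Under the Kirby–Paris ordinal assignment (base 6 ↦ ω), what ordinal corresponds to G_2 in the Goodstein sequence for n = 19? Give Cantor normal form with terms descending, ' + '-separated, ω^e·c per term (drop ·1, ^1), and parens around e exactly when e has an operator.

ω^2 + 1

i=0: 19 = 4^2 + 3 (b=4); 4→5: 5^2 + 3 = 28; 28−1 = 27
i=1: 27 = 5^2 + 2 (b=5); 5→6: 6^2 + 2 = 38; 38−1 = 37
i=2: 37 = 6^2 + 1 (b=6); 6→7: 7^2 + 1 = 50; 50−1 = 49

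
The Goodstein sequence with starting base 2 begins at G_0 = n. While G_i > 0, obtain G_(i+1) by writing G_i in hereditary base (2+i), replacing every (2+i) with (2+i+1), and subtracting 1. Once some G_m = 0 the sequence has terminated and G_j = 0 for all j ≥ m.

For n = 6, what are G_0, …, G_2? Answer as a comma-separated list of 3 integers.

[0] 6 ≡ 2^2 + 2 (base 2). Lift 3: 30. −1: 29.
[1] 29 ≡ 3^3 + 2 (base 3). Lift 4: 258. −1: 257.

6, 29, 257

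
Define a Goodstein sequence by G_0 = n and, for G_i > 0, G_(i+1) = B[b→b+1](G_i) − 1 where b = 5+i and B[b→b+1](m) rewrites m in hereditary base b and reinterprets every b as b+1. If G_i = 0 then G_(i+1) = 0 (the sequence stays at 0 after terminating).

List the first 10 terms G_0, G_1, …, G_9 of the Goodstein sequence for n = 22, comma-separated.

(0) 22|_5 = 4·5 + 2 ↦ 4·6 + 2|_6 = 26 ⇒ 25
(1) 25|_6 = 4·6 + 1 ↦ 4·7 + 1|_7 = 29 ⇒ 28
(2) 28|_7 = 4·7 ↦ 4·8|_8 = 32 ⇒ 31
(3) 31|_8 = 3·8 + 7 ↦ 3·9 + 7|_9 = 34 ⇒ 33
(4) 33|_9 = 3·9 + 6 ↦ 3·10 + 6|_10 = 36 ⇒ 35
(5) 35|_10 = 3·10 + 5 ↦ 3·11 + 5|_11 = 38 ⇒ 37
(6) 37|_11 = 3·11 + 4 ↦ 3·12 + 4|_12 = 40 ⇒ 39
(7) 39|_12 = 3·12 + 3 ↦ 3·13 + 3|_13 = 42 ⇒ 41
(8) 41|_13 = 3·13 + 2 ↦ 3·14 + 2|_14 = 44 ⇒ 43

22, 25, 28, 31, 33, 35, 37, 39, 41, 43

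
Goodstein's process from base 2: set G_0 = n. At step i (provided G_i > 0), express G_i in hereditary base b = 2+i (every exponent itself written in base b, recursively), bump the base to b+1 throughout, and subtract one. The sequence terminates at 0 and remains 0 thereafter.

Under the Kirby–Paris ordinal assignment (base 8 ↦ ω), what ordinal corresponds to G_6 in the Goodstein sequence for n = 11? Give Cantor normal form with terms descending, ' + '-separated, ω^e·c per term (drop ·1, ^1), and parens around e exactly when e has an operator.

i=0: 11 = 2^(2 + 1) + 2 + 1 (b=2); 2→3: 3^(3 + 1) + 3 + 1 = 85; 85−1 = 84
i=1: 84 = 3^(3 + 1) + 3 (b=3); 3→4: 4^(4 + 1) + 4 = 1028; 1028−1 = 1027
i=2: 1027 = 4^(4 + 1) + 3 (b=4); 4→5: 5^(5 + 1) + 3 = 15628; 15628−1 = 15627
i=3: 15627 = 5^(5 + 1) + 2 (b=5); 5→6: 6^(6 + 1) + 2 = 279938; 279938−1 = 279937
i=4: 279937 = 6^(6 + 1) + 1 (b=6); 6→7: 7^(7 + 1) + 1 = 5764802; 5764802−1 = 5764801
i=5: 5764801 = 7^(7 + 1) (b=7); 7→8: 8^(8 + 1) = 134217728; 134217728−1 = 134217727
i=6: 134217727 = 7·8^8 + 7·8^7 + 7·8^6 + 7·8^5 + 7·8^4 + 7·8^3 + 7·8^2 + 7·8 + 7 (b=8); 8→9: 7·9^9 + 7·9^7 + 7·9^6 + 7·9^5 + 7·9^4 + 7·9^3 + 7·9^2 + 7·9 + 7 = 2749609303; 2749609303−1 = 2749609302

ω^ω·7 + ω^7·7 + ω^6·7 + ω^5·7 + ω^4·7 + ω^3·7 + ω^2·7 + ω·7 + 7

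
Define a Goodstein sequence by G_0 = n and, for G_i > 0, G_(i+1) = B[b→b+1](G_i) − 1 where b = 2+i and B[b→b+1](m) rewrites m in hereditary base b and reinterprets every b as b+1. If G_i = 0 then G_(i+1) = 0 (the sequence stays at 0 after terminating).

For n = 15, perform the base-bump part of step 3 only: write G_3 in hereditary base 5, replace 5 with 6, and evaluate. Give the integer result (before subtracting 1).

15 —HB2→ 2^(2 + 1) + 2^2 + 2 + 1 —bump→ 3^(3 + 1) + 3^3 + 3 + 1 = 112 —(−1)→ 111
111 —HB3→ 3^(3 + 1) + 3^3 + 3 —bump→ 4^(4 + 1) + 4^4 + 4 = 1284 —(−1)→ 1283
1283 —HB4→ 4^(4 + 1) + 4^4 + 3 —bump→ 5^(5 + 1) + 5^5 + 3 = 18753 —(−1)→ 18752
18752 —HB5→ 5^(5 + 1) + 5^5 + 2 —bump→ 6^(6 + 1) + 6^6 + 2 = 326594 —(−1)→ 326593

326594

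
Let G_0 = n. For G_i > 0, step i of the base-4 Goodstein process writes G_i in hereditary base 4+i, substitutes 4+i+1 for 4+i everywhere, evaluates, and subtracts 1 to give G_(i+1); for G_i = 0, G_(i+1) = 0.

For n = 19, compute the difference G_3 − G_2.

G_0 = 19. HB_4(19) = 4^2 + 3. Bump = 28. G_1 = 27.
G_1 = 27. HB_5(27) = 5^2 + 2. Bump = 38. G_2 = 37.
G_2 = 37. HB_6(37) = 6^2 + 1. Bump = 50. G_3 = 49.

12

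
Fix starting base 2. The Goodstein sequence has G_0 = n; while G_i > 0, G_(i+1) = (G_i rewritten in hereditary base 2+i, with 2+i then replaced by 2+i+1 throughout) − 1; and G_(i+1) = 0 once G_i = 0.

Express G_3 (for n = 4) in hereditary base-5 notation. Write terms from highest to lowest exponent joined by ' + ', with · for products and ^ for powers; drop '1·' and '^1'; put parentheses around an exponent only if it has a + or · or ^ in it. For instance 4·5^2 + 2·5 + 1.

G_0=4  [base 2] 2^2  →[2↦3]→  3^3 = 27  −1 ⇒ G_1=26
G_1=26  [base 3] 2·3^2 + 2·3 + 2  →[3↦4]→  2·4^2 + 2·4 + 2 = 42  −1 ⇒ G_2=41
G_2=41  [base 4] 2·4^2 + 2·4 + 1  →[4↦5]→  2·5^2 + 2·5 + 1 = 61  −1 ⇒ G_3=60
G_3=60  [base 5] 2·5^2 + 2·5  →[5↦6]→  2·6^2 + 2·6 = 84  −1 ⇒ G_4=83

2·5^2 + 2·5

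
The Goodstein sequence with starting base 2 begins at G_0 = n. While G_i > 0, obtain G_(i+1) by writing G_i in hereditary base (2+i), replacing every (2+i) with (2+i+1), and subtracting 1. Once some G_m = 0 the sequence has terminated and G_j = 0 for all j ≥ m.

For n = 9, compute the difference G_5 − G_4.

2331083

[0] 9 ≡ 2^(2 + 1) + 1 (base 2). Lift 3: 82. −1: 81.
[1] 81 ≡ 3^(3 + 1) (base 3). Lift 4: 1024. −1: 1023.
[2] 1023 ≡ 3·4^4 + 3·4^3 + 3·4^2 + 3·4 + 3 (base 4). Lift 5: 9843. −1: 9842.
[3] 9842 ≡ 3·5^5 + 3·5^3 + 3·5^2 + 3·5 + 2 (base 5). Lift 6: 140744. −1: 140743.
[4] 140743 ≡ 3·6^6 + 3·6^3 + 3·6^2 + 3·6 + 1 (base 6). Lift 7: 2471827. −1: 2471826.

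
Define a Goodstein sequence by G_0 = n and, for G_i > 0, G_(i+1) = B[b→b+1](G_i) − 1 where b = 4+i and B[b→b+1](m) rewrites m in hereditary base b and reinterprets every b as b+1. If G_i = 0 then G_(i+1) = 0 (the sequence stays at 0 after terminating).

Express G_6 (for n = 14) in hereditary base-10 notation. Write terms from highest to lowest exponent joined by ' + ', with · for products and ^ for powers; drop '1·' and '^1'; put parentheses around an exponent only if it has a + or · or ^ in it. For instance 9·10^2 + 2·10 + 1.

2·10 + 3

(0) 14|_4 = 3·4 + 2 ↦ 3·5 + 2|_5 = 17 ⇒ 16
(1) 16|_5 = 3·5 + 1 ↦ 3·6 + 1|_6 = 19 ⇒ 18
(2) 18|_6 = 3·6 ↦ 3·7|_7 = 21 ⇒ 20
(3) 20|_7 = 2·7 + 6 ↦ 2·8 + 6|_8 = 22 ⇒ 21
(4) 21|_8 = 2·8 + 5 ↦ 2·9 + 5|_9 = 23 ⇒ 22
(5) 22|_9 = 2·9 + 4 ↦ 2·10 + 4|_10 = 24 ⇒ 23
(6) 23|_10 = 2·10 + 3 ↦ 2·11 + 3|_11 = 25 ⇒ 24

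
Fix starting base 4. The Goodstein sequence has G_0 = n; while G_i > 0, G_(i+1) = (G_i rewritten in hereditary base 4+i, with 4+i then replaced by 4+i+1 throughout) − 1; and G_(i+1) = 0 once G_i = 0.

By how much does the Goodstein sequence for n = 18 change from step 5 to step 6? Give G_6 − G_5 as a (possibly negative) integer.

G_0=18  [base 4] 4^2 + 2  →[4↦5]→  5^2 + 2 = 27  −1 ⇒ G_1=26
G_1=26  [base 5] 5^2 + 1  →[5↦6]→  6^2 + 1 = 37  −1 ⇒ G_2=36
G_2=36  [base 6] 6^2  →[6↦7]→  7^2 = 49  −1 ⇒ G_3=48
G_3=48  [base 7] 6·7 + 6  →[7↦8]→  6·8 + 6 = 54  −1 ⇒ G_4=53
G_4=53  [base 8] 6·8 + 5  →[8↦9]→  6·9 + 5 = 59  −1 ⇒ G_5=58
G_5=58  [base 9] 6·9 + 4  →[9↦10]→  6·10 + 4 = 64  −1 ⇒ G_6=63

5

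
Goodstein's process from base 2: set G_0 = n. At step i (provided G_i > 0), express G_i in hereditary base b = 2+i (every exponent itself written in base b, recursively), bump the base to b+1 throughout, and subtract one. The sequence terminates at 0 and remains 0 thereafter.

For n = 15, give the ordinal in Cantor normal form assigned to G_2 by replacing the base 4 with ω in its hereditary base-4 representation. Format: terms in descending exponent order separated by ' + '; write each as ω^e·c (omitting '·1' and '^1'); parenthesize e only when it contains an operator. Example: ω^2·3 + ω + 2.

step 0: 15 = 2^(2 + 1) + 2^2 + 2 + 1; sub 3 for 2: 3^(3 + 1) + 3^3 + 3 + 1; = 112; G_1 = 112−1 = 111
step 1: 111 = 3^(3 + 1) + 3^3 + 3; sub 4 for 3: 4^(4 + 1) + 4^4 + 4; = 1284; G_2 = 1284−1 = 1283
step 2: 1283 = 4^(4 + 1) + 4^4 + 3; sub 5 for 4: 5^(5 + 1) + 5^5 + 3; = 18753; G_3 = 18753−1 = 18752

ω^(ω + 1) + ω^ω + 3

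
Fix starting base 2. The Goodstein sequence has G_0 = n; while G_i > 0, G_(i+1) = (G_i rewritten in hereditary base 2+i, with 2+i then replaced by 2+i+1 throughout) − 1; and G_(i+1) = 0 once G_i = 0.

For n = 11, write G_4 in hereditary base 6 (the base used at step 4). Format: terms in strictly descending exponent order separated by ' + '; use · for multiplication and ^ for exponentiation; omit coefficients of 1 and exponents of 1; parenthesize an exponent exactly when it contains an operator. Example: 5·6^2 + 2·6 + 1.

6^(6 + 1) + 1

i=0: 11 = 2^(2 + 1) + 2 + 1 (b=2); 2→3: 3^(3 + 1) + 3 + 1 = 85; 85−1 = 84
i=1: 84 = 3^(3 + 1) + 3 (b=3); 3→4: 4^(4 + 1) + 4 = 1028; 1028−1 = 1027
i=2: 1027 = 4^(4 + 1) + 3 (b=4); 4→5: 5^(5 + 1) + 3 = 15628; 15628−1 = 15627
i=3: 15627 = 5^(5 + 1) + 2 (b=5); 5→6: 6^(6 + 1) + 2 = 279938; 279938−1 = 279937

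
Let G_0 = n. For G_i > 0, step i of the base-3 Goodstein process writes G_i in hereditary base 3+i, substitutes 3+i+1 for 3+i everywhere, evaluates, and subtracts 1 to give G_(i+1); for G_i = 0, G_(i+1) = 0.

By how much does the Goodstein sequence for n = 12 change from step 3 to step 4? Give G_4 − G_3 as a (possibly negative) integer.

base 3: 12 = 3^2 + 3; at 4: 4^2 + 4 = 20; next = 19
base 4: 19 = 4^2 + 3; at 5: 5^2 + 3 = 28; next = 27
base 5: 27 = 5^2 + 2; at 6: 6^2 + 2 = 38; next = 37
base 6: 37 = 6^2 + 1; at 7: 7^2 + 1 = 50; next = 49

12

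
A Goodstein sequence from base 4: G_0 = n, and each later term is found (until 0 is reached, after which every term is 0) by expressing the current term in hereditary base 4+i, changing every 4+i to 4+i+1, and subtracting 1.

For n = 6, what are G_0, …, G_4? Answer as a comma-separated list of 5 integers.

G_0=6  [base 4] 4 + 2  →[4↦5]→  5 + 2 = 7  −1 ⇒ G_1=6
G_1=6  [base 5] 5 + 1  →[5↦6]→  6 + 1 = 7  −1 ⇒ G_2=6
G_2=6  [base 6] 6  →[6↦7]→  7 = 7  −1 ⇒ G_3=6
G_3=6  [base 7] 6  →[7↦8]→  6 = 6  −1 ⇒ G_4=5

6, 6, 6, 6, 5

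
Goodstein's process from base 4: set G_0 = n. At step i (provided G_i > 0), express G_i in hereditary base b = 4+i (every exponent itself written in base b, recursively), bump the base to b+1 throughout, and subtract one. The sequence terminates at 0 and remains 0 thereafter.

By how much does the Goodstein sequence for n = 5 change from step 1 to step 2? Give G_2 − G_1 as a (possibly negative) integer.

0

base 4: 5 = 4 + 1; at 5: 5 + 1 = 6; next = 5
base 5: 5 = 5; at 6: 6 = 6; next = 5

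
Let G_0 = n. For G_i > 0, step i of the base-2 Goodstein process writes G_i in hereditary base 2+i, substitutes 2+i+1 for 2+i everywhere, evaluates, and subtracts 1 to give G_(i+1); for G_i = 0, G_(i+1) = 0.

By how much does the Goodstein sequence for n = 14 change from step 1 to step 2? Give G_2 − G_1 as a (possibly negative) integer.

1171

14 —HB2→ 2^(2 + 1) + 2^2 + 2 —bump→ 3^(3 + 1) + 3^3 + 3 = 111 —(−1)→ 110
110 —HB3→ 3^(3 + 1) + 3^3 + 2 —bump→ 4^(4 + 1) + 4^4 + 2 = 1282 —(−1)→ 1281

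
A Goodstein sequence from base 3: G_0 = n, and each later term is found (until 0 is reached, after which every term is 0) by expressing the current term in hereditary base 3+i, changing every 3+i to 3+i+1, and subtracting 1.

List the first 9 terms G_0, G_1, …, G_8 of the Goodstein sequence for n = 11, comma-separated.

11, 17, 25, 35, 39, 43, 47, 51, 55

G_0=11  [base 3] 3^2 + 2  →[3↦4]→  4^2 + 2 = 18  −1 ⇒ G_1=17
G_1=17  [base 4] 4^2 + 1  →[4↦5]→  5^2 + 1 = 26  −1 ⇒ G_2=25
G_2=25  [base 5] 5^2  →[5↦6]→  6^2 = 36  −1 ⇒ G_3=35
G_3=35  [base 6] 5·6 + 5  →[6↦7]→  5·7 + 5 = 40  −1 ⇒ G_4=39
G_4=39  [base 7] 5·7 + 4  →[7↦8]→  5·8 + 4 = 44  −1 ⇒ G_5=43
G_5=43  [base 8] 5·8 + 3  →[8↦9]→  5·9 + 3 = 48  −1 ⇒ G_6=47
G_6=47  [base 9] 5·9 + 2  →[9↦10]→  5·10 + 2 = 52  −1 ⇒ G_7=51
G_7=51  [base 10] 5·10 + 1  →[10↦11]→  5·11 + 1 = 56  −1 ⇒ G_8=55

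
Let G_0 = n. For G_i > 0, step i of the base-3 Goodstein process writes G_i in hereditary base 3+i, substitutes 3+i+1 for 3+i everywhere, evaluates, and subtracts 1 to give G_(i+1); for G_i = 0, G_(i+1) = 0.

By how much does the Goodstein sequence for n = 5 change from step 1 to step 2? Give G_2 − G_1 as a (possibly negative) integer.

0

step 0: 5 = 3 + 2; sub 4 for 3: 4 + 2; = 6; G_1 = 6−1 = 5
step 1: 5 = 4 + 1; sub 5 for 4: 5 + 1; = 6; G_2 = 6−1 = 5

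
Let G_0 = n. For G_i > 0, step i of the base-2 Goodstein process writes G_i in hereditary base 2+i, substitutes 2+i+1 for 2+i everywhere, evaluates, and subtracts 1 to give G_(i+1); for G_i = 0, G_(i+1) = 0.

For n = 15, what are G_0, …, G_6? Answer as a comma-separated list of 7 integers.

15, 111, 1283, 18752, 326593, 6588344, 150994943

base 2: 15 = 2^(2 + 1) + 2^2 + 2 + 1; at 3: 3^(3 + 1) + 3^3 + 3 + 1 = 112; next = 111
base 3: 111 = 3^(3 + 1) + 3^3 + 3; at 4: 4^(4 + 1) + 4^4 + 4 = 1284; next = 1283
base 4: 1283 = 4^(4 + 1) + 4^4 + 3; at 5: 5^(5 + 1) + 5^5 + 3 = 18753; next = 18752
base 5: 18752 = 5^(5 + 1) + 5^5 + 2; at 6: 6^(6 + 1) + 6^6 + 2 = 326594; next = 326593
base 6: 326593 = 6^(6 + 1) + 6^6 + 1; at 7: 7^(7 + 1) + 7^7 + 1 = 6588345; next = 6588344
base 7: 6588344 = 7^(7 + 1) + 7^7; at 8: 8^(8 + 1) + 8^8 = 150994944; next = 150994943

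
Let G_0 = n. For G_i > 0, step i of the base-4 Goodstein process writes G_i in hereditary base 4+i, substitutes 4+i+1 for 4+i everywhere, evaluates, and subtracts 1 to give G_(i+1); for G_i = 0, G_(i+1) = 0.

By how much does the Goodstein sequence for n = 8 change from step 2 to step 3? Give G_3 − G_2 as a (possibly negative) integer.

G_0 = 8. HB_4(8) = 2·4. Bump = 10. G_1 = 9.
G_1 = 9. HB_5(9) = 5 + 4. Bump = 10. G_2 = 9.
G_2 = 9. HB_6(9) = 6 + 3. Bump = 10. G_3 = 9.

0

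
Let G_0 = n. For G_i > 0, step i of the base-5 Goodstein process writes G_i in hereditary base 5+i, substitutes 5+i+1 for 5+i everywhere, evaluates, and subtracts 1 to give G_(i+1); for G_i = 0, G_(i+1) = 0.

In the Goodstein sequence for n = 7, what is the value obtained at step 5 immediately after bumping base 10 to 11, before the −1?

5

i=0: 7 = 5 + 2 (b=5); 5→6: 6 + 2 = 8; 8−1 = 7
i=1: 7 = 6 + 1 (b=6); 6→7: 7 + 1 = 8; 8−1 = 7
i=2: 7 = 7 (b=7); 7→8: 8 = 8; 8−1 = 7
i=3: 7 = 7 (b=8); 8→9: 7 = 7; 7−1 = 6
i=4: 6 = 6 (b=9); 9→10: 6 = 6; 6−1 = 5
i=5: 5 = 5 (b=10); 10→11: 5 = 5; 5−1 = 4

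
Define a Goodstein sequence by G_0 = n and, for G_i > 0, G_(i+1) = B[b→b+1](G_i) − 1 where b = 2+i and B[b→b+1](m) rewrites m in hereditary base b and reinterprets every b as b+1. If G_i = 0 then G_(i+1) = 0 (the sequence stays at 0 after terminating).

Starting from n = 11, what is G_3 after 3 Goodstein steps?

11 —HB2→ 2^(2 + 1) + 2 + 1 —bump→ 3^(3 + 1) + 3 + 1 = 85 —(−1)→ 84
84 —HB3→ 3^(3 + 1) + 3 —bump→ 4^(4 + 1) + 4 = 1028 —(−1)→ 1027
1027 —HB4→ 4^(4 + 1) + 3 —bump→ 5^(5 + 1) + 3 = 15628 —(−1)→ 15627
15627 —HB5→ 5^(5 + 1) + 2 —bump→ 6^(6 + 1) + 2 = 279938 —(−1)→ 279937

15627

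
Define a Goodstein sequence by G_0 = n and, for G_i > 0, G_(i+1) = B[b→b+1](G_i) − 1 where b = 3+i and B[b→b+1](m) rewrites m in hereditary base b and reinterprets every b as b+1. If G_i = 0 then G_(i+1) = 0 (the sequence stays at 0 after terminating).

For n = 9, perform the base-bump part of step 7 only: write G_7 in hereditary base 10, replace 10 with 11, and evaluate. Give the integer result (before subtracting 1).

base 3: 9 = 3^2; at 4: 4^2 = 16; next = 15
base 4: 15 = 3·4 + 3; at 5: 3·5 + 3 = 18; next = 17
base 5: 17 = 3·5 + 2; at 6: 3·6 + 2 = 20; next = 19
base 6: 19 = 3·6 + 1; at 7: 3·7 + 1 = 22; next = 21
base 7: 21 = 3·7; at 8: 3·8 = 24; next = 23
base 8: 23 = 2·8 + 7; at 9: 2·9 + 7 = 25; next = 24
base 9: 24 = 2·9 + 6; at 10: 2·10 + 6 = 26; next = 25
base 10: 25 = 2·10 + 5; at 11: 2·11 + 5 = 27; next = 26

27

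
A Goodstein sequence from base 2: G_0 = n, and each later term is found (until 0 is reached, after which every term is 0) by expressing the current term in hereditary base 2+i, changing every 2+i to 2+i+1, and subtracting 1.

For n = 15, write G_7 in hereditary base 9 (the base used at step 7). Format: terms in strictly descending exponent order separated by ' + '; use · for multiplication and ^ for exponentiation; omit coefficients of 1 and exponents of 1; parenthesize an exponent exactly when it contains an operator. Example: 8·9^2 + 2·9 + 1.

15 —HB2→ 2^(2 + 1) + 2^2 + 2 + 1 —bump→ 3^(3 + 1) + 3^3 + 3 + 1 = 112 —(−1)→ 111
111 —HB3→ 3^(3 + 1) + 3^3 + 3 —bump→ 4^(4 + 1) + 4^4 + 4 = 1284 —(−1)→ 1283
1283 —HB4→ 4^(4 + 1) + 4^4 + 3 —bump→ 5^(5 + 1) + 5^5 + 3 = 18753 —(−1)→ 18752
18752 —HB5→ 5^(5 + 1) + 5^5 + 2 —bump→ 6^(6 + 1) + 6^6 + 2 = 326594 —(−1)→ 326593
326593 —HB6→ 6^(6 + 1) + 6^6 + 1 —bump→ 7^(7 + 1) + 7^7 + 1 = 6588345 —(−1)→ 6588344
6588344 —HB7→ 7^(7 + 1) + 7^7 —bump→ 8^(8 + 1) + 8^8 = 150994944 —(−1)→ 150994943
150994943 —HB8→ 8^(8 + 1) + 7·8^7 + 7·8^6 + 7·8^5 + 7·8^4 + 7·8^3 + 7·8^2 + 7·8 + 7 —bump→ 9^(9 + 1) + 7·9^7 + 7·9^6 + 7·9^5 + 7·9^4 + 7·9^3 + 7·9^2 + 7·9 + 7 = 3524450281 —(−1)→ 3524450280

9^(9 + 1) + 7·9^7 + 7·9^6 + 7·9^5 + 7·9^4 + 7·9^3 + 7·9^2 + 7·9 + 6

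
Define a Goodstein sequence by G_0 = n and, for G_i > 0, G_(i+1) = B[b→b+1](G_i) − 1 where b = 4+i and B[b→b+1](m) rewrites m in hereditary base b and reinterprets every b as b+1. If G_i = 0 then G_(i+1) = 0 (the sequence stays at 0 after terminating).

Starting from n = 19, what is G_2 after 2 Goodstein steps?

i=0: 19 = 4^2 + 3 (b=4); 4→5: 5^2 + 3 = 28; 28−1 = 27
i=1: 27 = 5^2 + 2 (b=5); 5→6: 6^2 + 2 = 38; 38−1 = 37
i=2: 37 = 6^2 + 1 (b=6); 6→7: 7^2 + 1 = 50; 50−1 = 49

37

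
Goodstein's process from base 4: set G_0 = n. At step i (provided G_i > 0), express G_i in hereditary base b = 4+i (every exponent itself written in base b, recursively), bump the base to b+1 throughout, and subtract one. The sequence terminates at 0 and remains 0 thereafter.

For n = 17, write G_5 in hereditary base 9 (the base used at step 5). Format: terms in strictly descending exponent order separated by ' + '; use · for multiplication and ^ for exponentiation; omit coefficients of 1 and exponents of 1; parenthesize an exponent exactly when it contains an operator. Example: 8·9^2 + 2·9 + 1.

[0] 17 ≡ 4^2 + 1 (base 4). Lift 5: 26. −1: 25.
[1] 25 ≡ 5^2 (base 5). Lift 6: 36. −1: 35.
[2] 35 ≡ 5·6 + 5 (base 6). Lift 7: 40. −1: 39.
[3] 39 ≡ 5·7 + 4 (base 7). Lift 8: 44. −1: 43.
[4] 43 ≡ 5·8 + 3 (base 8). Lift 9: 48. −1: 47.
[5] 47 ≡ 5·9 + 2 (base 9). Lift 10: 52. −1: 51.

5·9 + 2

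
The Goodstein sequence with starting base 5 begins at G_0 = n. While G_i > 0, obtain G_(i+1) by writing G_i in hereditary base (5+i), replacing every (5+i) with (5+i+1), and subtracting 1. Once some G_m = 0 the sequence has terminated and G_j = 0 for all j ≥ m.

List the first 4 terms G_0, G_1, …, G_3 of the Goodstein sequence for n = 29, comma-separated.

29, 39, 51, 65

base 5: 29 = 5^2 + 4; at 6: 6^2 + 4 = 40; next = 39
base 6: 39 = 6^2 + 3; at 7: 7^2 + 3 = 52; next = 51
base 7: 51 = 7^2 + 2; at 8: 8^2 + 2 = 66; next = 65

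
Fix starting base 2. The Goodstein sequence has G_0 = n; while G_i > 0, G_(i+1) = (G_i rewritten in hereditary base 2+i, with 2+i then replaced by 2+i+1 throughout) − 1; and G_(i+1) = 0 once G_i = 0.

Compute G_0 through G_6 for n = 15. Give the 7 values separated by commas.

G_0 = 15. HB_2(15) = 2^(2 + 1) + 2^2 + 2 + 1. Bump = 112. G_1 = 111.
G_1 = 111. HB_3(111) = 3^(3 + 1) + 3^3 + 3. Bump = 1284. G_2 = 1283.
G_2 = 1283. HB_4(1283) = 4^(4 + 1) + 4^4 + 3. Bump = 18753. G_3 = 18752.
G_3 = 18752. HB_5(18752) = 5^(5 + 1) + 5^5 + 2. Bump = 326594. G_4 = 326593.
G_4 = 326593. HB_6(326593) = 6^(6 + 1) + 6^6 + 1. Bump = 6588345. G_5 = 6588344.
G_5 = 6588344. HB_7(6588344) = 7^(7 + 1) + 7^7. Bump = 150994944. G_6 = 150994943.

15, 111, 1283, 18752, 326593, 6588344, 150994943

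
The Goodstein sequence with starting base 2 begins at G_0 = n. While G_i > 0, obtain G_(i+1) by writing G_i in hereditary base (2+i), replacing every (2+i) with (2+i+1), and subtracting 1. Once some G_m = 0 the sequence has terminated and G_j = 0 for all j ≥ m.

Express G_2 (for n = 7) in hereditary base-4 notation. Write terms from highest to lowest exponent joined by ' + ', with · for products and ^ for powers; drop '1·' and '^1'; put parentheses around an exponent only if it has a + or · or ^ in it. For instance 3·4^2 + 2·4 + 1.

4^4 + 3

[0] 7 ≡ 2^2 + 2 + 1 (base 2). Lift 3: 31. −1: 30.
[1] 30 ≡ 3^3 + 3 (base 3). Lift 4: 260. −1: 259.
[2] 259 ≡ 4^4 + 3 (base 4). Lift 5: 3128. −1: 3127.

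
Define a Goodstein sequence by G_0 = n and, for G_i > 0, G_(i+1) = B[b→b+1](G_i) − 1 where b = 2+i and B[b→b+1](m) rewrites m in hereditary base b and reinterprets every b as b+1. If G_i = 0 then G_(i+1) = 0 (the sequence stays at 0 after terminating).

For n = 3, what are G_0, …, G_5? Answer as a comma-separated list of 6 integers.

G_0 = 3. HB_2(3) = 2 + 1. Bump = 4. G_1 = 3.
G_1 = 3. HB_3(3) = 3. Bump = 4. G_2 = 3.
G_2 = 3. HB_4(3) = 3. Bump = 3. G_3 = 2.
G_3 = 2. HB_5(2) = 2. Bump = 2. G_4 = 1.
G_4 = 1. HB_6(1) = 1. Bump = 1. G_5 = 0.

3, 3, 3, 2, 1, 0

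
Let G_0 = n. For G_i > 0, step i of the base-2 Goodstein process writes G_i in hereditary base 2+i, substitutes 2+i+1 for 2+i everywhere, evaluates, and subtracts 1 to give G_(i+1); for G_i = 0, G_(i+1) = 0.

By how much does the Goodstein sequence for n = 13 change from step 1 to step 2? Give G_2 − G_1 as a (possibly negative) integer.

13 —HB2→ 2^(2 + 1) + 2^2 + 1 —bump→ 3^(3 + 1) + 3^3 + 1 = 109 —(−1)→ 108
108 —HB3→ 3^(3 + 1) + 3^3 —bump→ 4^(4 + 1) + 4^4 = 1280 —(−1)→ 1279

1171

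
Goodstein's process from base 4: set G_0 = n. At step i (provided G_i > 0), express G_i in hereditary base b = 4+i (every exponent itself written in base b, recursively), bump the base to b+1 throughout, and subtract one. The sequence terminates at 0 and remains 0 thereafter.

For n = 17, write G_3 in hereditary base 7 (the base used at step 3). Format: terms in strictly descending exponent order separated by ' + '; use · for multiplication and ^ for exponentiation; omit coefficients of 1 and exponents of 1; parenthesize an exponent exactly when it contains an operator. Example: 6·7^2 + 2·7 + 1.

i=0: 17 = 4^2 + 1 (b=4); 4→5: 5^2 + 1 = 26; 26−1 = 25
i=1: 25 = 5^2 (b=5); 5→6: 6^2 = 36; 36−1 = 35
i=2: 35 = 5·6 + 5 (b=6); 6→7: 5·7 + 5 = 40; 40−1 = 39
i=3: 39 = 5·7 + 4 (b=7); 7→8: 5·8 + 4 = 44; 44−1 = 43

5·7 + 4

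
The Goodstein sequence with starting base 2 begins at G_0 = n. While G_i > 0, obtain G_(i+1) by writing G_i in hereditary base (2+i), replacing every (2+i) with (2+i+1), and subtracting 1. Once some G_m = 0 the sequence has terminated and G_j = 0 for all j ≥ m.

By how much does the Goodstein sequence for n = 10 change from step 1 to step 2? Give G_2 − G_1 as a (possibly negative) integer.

942

step 0: 10 = 2^(2 + 1) + 2; sub 3 for 2: 3^(3 + 1) + 3; = 84; G_1 = 84−1 = 83
step 1: 83 = 3^(3 + 1) + 2; sub 4 for 3: 4^(4 + 1) + 2; = 1026; G_2 = 1026−1 = 1025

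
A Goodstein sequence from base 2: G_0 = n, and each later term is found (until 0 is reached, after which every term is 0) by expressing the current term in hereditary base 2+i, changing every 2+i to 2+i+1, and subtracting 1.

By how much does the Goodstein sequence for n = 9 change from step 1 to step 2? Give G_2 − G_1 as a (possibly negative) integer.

942

i=0: 9 = 2^(2 + 1) + 1 (b=2); 2→3: 3^(3 + 1) + 1 = 82; 82−1 = 81
i=1: 81 = 3^(3 + 1) (b=3); 3→4: 4^(4 + 1) = 1024; 1024−1 = 1023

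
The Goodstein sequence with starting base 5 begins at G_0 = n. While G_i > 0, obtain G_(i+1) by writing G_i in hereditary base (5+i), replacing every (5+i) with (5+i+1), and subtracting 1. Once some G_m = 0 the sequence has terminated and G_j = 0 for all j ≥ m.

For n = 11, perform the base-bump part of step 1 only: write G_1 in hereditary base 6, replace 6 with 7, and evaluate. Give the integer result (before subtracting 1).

(0) 11|_5 = 2·5 + 1 ↦ 2·6 + 1|_6 = 13 ⇒ 12
(1) 12|_6 = 2·6 ↦ 2·7|_7 = 14 ⇒ 13

14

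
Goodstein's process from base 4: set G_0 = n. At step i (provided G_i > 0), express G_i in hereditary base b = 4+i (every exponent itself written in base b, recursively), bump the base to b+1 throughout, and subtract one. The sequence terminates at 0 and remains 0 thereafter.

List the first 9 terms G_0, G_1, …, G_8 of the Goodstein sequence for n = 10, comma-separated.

10, 11, 12, 13, 13, 13, 13, 13, 13

base 4: 10 = 2·4 + 2; at 5: 2·5 + 2 = 12; next = 11
base 5: 11 = 2·5 + 1; at 6: 2·6 + 1 = 13; next = 12
base 6: 12 = 2·6; at 7: 2·7 = 14; next = 13
base 7: 13 = 7 + 6; at 8: 8 + 6 = 14; next = 13
base 8: 13 = 8 + 5; at 9: 9 + 5 = 14; next = 13
base 9: 13 = 9 + 4; at 10: 10 + 4 = 14; next = 13
base 10: 13 = 10 + 3; at 11: 11 + 3 = 14; next = 13
base 11: 13 = 11 + 2; at 12: 12 + 2 = 14; next = 13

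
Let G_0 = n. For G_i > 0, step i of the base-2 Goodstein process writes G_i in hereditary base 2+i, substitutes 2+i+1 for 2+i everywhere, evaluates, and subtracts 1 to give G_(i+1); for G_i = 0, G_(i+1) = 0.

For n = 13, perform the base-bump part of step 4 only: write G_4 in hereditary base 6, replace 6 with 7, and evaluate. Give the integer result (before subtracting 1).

(0) 13|_2 = 2^(2 + 1) + 2^2 + 1 ↦ 3^(3 + 1) + 3^3 + 1|_3 = 109 ⇒ 108
(1) 108|_3 = 3^(3 + 1) + 3^3 ↦ 4^(4 + 1) + 4^4|_4 = 1280 ⇒ 1279
(2) 1279|_4 = 4^(4 + 1) + 3·4^3 + 3·4^2 + 3·4 + 3 ↦ 5^(5 + 1) + 3·5^3 + 3·5^2 + 3·5 + 3|_5 = 16093 ⇒ 16092
(3) 16092|_5 = 5^(5 + 1) + 3·5^3 + 3·5^2 + 3·5 + 2 ↦ 6^(6 + 1) + 3·6^3 + 3·6^2 + 3·6 + 2|_6 = 280712 ⇒ 280711

5765999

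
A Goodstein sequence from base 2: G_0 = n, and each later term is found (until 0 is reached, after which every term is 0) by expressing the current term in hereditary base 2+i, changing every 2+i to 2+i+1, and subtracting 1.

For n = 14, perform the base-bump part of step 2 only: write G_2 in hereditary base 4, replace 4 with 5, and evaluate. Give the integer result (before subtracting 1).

18751

G_0=14  [base 2] 2^(2 + 1) + 2^2 + 2  →[2↦3]→  3^(3 + 1) + 3^3 + 3 = 111  −1 ⇒ G_1=110
G_1=110  [base 3] 3^(3 + 1) + 3^3 + 2  →[3↦4]→  4^(4 + 1) + 4^4 + 2 = 1282  −1 ⇒ G_2=1281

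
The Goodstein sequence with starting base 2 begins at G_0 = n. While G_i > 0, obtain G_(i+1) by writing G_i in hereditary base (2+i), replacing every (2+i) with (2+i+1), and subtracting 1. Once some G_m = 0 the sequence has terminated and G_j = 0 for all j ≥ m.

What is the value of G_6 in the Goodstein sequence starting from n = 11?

134217727

G_0 = 11. HB_2(11) = 2^(2 + 1) + 2 + 1. Bump = 85. G_1 = 84.
G_1 = 84. HB_3(84) = 3^(3 + 1) + 3. Bump = 1028. G_2 = 1027.
G_2 = 1027. HB_4(1027) = 4^(4 + 1) + 3. Bump = 15628. G_3 = 15627.
G_3 = 15627. HB_5(15627) = 5^(5 + 1) + 2. Bump = 279938. G_4 = 279937.
G_4 = 279937. HB_6(279937) = 6^(6 + 1) + 1. Bump = 5764802. G_5 = 5764801.
G_5 = 5764801. HB_7(5764801) = 7^(7 + 1). Bump = 134217728. G_6 = 134217727.
G_6 = 134217727. HB_8(134217727) = 7·8^8 + 7·8^7 + 7·8^6 + 7·8^5 + 7·8^4 + 7·8^3 + 7·8^2 + 7·8 + 7. Bump = 2749609303. G_7 = 2749609302.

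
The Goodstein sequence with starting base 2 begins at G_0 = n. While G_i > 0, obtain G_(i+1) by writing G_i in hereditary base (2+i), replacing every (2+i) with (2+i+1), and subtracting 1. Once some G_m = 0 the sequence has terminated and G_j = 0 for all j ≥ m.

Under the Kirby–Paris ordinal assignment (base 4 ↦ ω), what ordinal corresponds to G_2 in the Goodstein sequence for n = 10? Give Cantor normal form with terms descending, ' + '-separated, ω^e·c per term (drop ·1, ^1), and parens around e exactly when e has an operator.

base 2: 10 = 2^(2 + 1) + 2; at 3: 3^(3 + 1) + 3 = 84; next = 83
base 3: 83 = 3^(3 + 1) + 2; at 4: 4^(4 + 1) + 2 = 1026; next = 1025

ω^(ω + 1) + 1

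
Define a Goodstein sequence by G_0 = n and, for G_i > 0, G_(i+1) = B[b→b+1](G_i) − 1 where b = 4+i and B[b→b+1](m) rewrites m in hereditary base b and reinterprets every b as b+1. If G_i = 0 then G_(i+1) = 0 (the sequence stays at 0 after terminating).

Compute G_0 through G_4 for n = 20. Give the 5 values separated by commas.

20, 29, 39, 51, 65

G_0=20  [base 4] 4^2 + 4  →[4↦5]→  5^2 + 5 = 30  −1 ⇒ G_1=29
G_1=29  [base 5] 5^2 + 4  →[5↦6]→  6^2 + 4 = 40  −1 ⇒ G_2=39
G_2=39  [base 6] 6^2 + 3  →[6↦7]→  7^2 + 3 = 52  −1 ⇒ G_3=51
G_3=51  [base 7] 7^2 + 2  →[7↦8]→  8^2 + 2 = 66  −1 ⇒ G_4=65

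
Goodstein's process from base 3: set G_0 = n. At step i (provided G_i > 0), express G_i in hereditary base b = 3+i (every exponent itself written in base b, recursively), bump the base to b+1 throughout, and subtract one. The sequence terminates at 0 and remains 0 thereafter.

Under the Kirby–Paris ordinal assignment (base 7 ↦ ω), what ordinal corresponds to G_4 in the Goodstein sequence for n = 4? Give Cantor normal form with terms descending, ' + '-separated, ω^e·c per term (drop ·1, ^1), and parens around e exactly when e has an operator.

4 —HB3→ 3 + 1 —bump→ 4 + 1 = 5 —(−1)→ 4
4 —HB4→ 4 —bump→ 5 = 5 —(−1)→ 4
4 —HB5→ 4 —bump→ 4 = 4 —(−1)→ 3
3 —HB6→ 3 —bump→ 3 = 3 —(−1)→ 2
2 —HB7→ 2 —bump→ 2 = 2 —(−1)→ 1

2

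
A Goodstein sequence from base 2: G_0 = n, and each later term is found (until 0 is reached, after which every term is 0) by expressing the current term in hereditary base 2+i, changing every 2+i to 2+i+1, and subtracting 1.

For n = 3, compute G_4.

base 2: 3 = 2 + 1; at 3: 3 + 1 = 4; next = 3
base 3: 3 = 3; at 4: 4 = 4; next = 3
base 4: 3 = 3; at 5: 3 = 3; next = 2
base 5: 2 = 2; at 6: 2 = 2; next = 1

1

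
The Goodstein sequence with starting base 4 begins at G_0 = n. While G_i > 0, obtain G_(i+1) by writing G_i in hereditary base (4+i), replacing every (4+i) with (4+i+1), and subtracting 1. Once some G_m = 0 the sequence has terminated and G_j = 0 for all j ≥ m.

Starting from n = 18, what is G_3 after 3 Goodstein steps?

G_0 = 18. HB_4(18) = 4^2 + 2. Bump = 27. G_1 = 26.
G_1 = 26. HB_5(26) = 5^2 + 1. Bump = 37. G_2 = 36.
G_2 = 36. HB_6(36) = 6^2. Bump = 49. G_3 = 48.
G_3 = 48. HB_7(48) = 6·7 + 6. Bump = 54. G_4 = 53.

48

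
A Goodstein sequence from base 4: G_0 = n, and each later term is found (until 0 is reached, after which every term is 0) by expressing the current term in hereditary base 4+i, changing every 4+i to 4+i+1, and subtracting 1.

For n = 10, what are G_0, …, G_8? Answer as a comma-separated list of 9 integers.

10, 11, 12, 13, 13, 13, 13, 13, 13

i=0: 10 = 2·4 + 2 (b=4); 4→5: 2·5 + 2 = 12; 12−1 = 11
i=1: 11 = 2·5 + 1 (b=5); 5→6: 2·6 + 1 = 13; 13−1 = 12
i=2: 12 = 2·6 (b=6); 6→7: 2·7 = 14; 14−1 = 13
i=3: 13 = 7 + 6 (b=7); 7→8: 8 + 6 = 14; 14−1 = 13
i=4: 13 = 8 + 5 (b=8); 8→9: 9 + 5 = 14; 14−1 = 13
i=5: 13 = 9 + 4 (b=9); 9→10: 10 + 4 = 14; 14−1 = 13
i=6: 13 = 10 + 3 (b=10); 10→11: 11 + 3 = 14; 14−1 = 13
i=7: 13 = 11 + 2 (b=11); 11→12: 12 + 2 = 14; 14−1 = 13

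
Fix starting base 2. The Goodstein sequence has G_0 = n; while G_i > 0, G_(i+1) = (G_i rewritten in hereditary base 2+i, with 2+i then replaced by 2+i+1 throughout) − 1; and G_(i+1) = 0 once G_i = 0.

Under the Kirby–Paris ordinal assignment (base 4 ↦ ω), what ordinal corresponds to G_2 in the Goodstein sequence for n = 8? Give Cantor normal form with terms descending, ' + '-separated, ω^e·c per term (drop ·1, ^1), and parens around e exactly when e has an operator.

ω^ω·2 + ω^2·2 + ω·2 + 1

G_0=8  [base 2] 2^(2 + 1)  →[2↦3]→  3^(3 + 1) = 81  −1 ⇒ G_1=80
G_1=80  [base 3] 2·3^3 + 2·3^2 + 2·3 + 2  →[3↦4]→  2·4^4 + 2·4^2 + 2·4 + 2 = 554  −1 ⇒ G_2=553
G_2=553  [base 4] 2·4^4 + 2·4^2 + 2·4 + 1  →[4↦5]→  2·5^5 + 2·5^2 + 2·5 + 1 = 6311  −1 ⇒ G_3=6310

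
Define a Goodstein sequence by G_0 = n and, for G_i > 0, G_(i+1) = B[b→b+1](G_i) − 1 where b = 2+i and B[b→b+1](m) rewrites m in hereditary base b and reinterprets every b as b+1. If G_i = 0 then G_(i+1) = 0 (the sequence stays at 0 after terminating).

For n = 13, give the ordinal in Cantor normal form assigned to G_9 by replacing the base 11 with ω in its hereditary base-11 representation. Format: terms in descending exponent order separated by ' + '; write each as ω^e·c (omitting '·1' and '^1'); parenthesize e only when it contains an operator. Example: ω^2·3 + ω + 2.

[0] 13 ≡ 2^(2 + 1) + 2^2 + 1 (base 2). Lift 3: 109. −1: 108.
[1] 108 ≡ 3^(3 + 1) + 3^3 (base 3). Lift 4: 1280. −1: 1279.
[2] 1279 ≡ 4^(4 + 1) + 3·4^3 + 3·4^2 + 3·4 + 3 (base 4). Lift 5: 16093. −1: 16092.
[3] 16092 ≡ 5^(5 + 1) + 3·5^3 + 3·5^2 + 3·5 + 2 (base 5). Lift 6: 280712. −1: 280711.
[4] 280711 ≡ 6^(6 + 1) + 3·6^3 + 3·6^2 + 3·6 + 1 (base 6). Lift 7: 5765999. −1: 5765998.
[5] 5765998 ≡ 7^(7 + 1) + 3·7^3 + 3·7^2 + 3·7 (base 7). Lift 8: 134219480. −1: 134219479.
[6] 134219479 ≡ 8^(8 + 1) + 3·8^3 + 3·8^2 + 2·8 + 7 (base 8). Lift 9: 3486786856. −1: 3486786855.
[7] 3486786855 ≡ 9^(9 + 1) + 3·9^3 + 3·9^2 + 2·9 + 6 (base 9). Lift 10: 100000003326. −1: 100000003325.
[8] 100000003325 ≡ 10^(10 + 1) + 3·10^3 + 3·10^2 + 2·10 + 5 (base 10). Lift 11: 3138428381104. −1: 3138428381103.

ω^(ω + 1) + ω^3·3 + ω^2·3 + ω·2 + 4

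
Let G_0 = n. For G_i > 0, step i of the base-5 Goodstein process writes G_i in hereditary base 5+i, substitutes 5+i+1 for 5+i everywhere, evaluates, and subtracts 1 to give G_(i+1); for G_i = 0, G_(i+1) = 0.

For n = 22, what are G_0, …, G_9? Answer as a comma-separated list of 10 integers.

G_0=22  [base 5] 4·5 + 2  →[5↦6]→  4·6 + 2 = 26  −1 ⇒ G_1=25
G_1=25  [base 6] 4·6 + 1  →[6↦7]→  4·7 + 1 = 29  −1 ⇒ G_2=28
G_2=28  [base 7] 4·7  →[7↦8]→  4·8 = 32  −1 ⇒ G_3=31
G_3=31  [base 8] 3·8 + 7  →[8↦9]→  3·9 + 7 = 34  −1 ⇒ G_4=33
G_4=33  [base 9] 3·9 + 6  →[9↦10]→  3·10 + 6 = 36  −1 ⇒ G_5=35
G_5=35  [base 10] 3·10 + 5  →[10↦11]→  3·11 + 5 = 38  −1 ⇒ G_6=37
G_6=37  [base 11] 3·11 + 4  →[11↦12]→  3·12 + 4 = 40  −1 ⇒ G_7=39
G_7=39  [base 12] 3·12 + 3  →[12↦13]→  3·13 + 3 = 42  −1 ⇒ G_8=41
G_8=41  [base 13] 3·13 + 2  →[13↦14]→  3·14 + 2 = 44  −1 ⇒ G_9=43

22, 25, 28, 31, 33, 35, 37, 39, 41, 43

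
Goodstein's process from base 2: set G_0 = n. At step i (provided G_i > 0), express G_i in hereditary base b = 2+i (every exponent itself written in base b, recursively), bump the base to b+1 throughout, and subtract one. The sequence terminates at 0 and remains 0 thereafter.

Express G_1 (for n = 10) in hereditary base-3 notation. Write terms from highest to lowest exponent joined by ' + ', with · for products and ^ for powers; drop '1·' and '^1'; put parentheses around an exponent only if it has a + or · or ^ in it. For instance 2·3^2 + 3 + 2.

step 0: 10 = 2^(2 + 1) + 2; sub 3 for 2: 3^(3 + 1) + 3; = 84; G_1 = 84−1 = 83
step 1: 83 = 3^(3 + 1) + 2; sub 4 for 3: 4^(4 + 1) + 2; = 1026; G_2 = 1026−1 = 1025

3^(3 + 1) + 2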